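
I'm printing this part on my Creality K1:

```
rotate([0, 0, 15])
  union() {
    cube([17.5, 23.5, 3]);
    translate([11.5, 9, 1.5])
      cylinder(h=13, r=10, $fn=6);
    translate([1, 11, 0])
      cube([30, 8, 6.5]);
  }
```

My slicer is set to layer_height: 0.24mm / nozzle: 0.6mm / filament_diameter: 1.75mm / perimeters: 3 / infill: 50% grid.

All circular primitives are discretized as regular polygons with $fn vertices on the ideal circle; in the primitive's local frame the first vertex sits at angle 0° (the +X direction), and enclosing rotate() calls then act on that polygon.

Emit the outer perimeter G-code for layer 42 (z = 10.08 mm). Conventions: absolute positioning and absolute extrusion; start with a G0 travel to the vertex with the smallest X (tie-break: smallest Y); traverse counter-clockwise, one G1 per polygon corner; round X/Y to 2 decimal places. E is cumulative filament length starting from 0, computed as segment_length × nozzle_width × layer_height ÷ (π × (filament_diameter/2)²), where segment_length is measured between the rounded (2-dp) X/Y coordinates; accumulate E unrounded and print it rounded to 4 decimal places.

G0 X-0.88 Y9.08 Z10.08
G1 X6.19 Y2.01 E0.5986
G1 X15.85 Y4.60 E1.1973
G1 X18.44 Y14.26 E1.7961
G1 X11.37 Y21.33 E2.3947
G1 X1.71 Y18.74 E2.9934
G1 X-0.88 Y9.08 E3.5922

At z = 10.08 mm: the cube is absent (z outside [0, 3]); the r=10 cylinder at (11.5, 9) gives a regular 6-gon of circumradius 10 (constant along its height); the cube at (1, 11) is absent (z outside [0, 6.5]); Combining (union): only the r=10 cylinder at (11.5, 9) is present, so the union is just that shape — 1 connected region; (whole slice rotated 15° about Z — lengths, areas and connectivity unchanged). The outline is a single polygon with 6 vertices. Extrusion per mm of travel: 0.6 × 0.24 / (π × 0.875²) = 0.059868. Accumulating E over each segment gives final E = 3.5922.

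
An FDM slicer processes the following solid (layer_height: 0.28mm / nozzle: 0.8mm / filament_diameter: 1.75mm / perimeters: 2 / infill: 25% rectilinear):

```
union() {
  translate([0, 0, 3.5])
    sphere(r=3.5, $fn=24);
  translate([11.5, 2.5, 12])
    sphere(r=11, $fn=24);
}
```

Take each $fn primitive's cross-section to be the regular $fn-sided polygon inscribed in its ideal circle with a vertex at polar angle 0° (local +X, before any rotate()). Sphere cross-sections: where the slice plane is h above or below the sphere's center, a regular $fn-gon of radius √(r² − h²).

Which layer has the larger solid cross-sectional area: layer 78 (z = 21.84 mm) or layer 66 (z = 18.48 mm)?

layer 66 (z = 18.48 mm)

Layer 78 (z = 21.84): the sphere does not reach this height (|z−center|=18.340 > r=3.5); the r=11 sphere at (11.5, 2.5) slices to a regular 24-gon of circumradius 4.917 (√(r²−h²) with h=9.84 from center) (area = (24/2)·4.917²·sin(360°/24) = 75.08 mm²); Combining (union): only the r=11 sphere at (11.5, 2.5) is present, so the union is just that shape — area = 75.08 mm². So its area = 75.08 mm². Layer 66 (z = 18.48): the sphere does not reach this height (|z−center|=14.980 > r=3.5); the sphere at (11.5, 2.5): section is a regular 24-gon, circumradius = √(r²−h²) = √(11²−6.48²) = 8.889 (area = (24/2)·8.889²·sin(360°/24) = 245.39 mm²); Merging all regions: only the r=11 sphere at (11.5, 2.5) is present, so the union is just that shape — area = 245.39 mm². So its area = 245.39 mm². Layer 66 is larger (245.39 vs 75.08 mm²).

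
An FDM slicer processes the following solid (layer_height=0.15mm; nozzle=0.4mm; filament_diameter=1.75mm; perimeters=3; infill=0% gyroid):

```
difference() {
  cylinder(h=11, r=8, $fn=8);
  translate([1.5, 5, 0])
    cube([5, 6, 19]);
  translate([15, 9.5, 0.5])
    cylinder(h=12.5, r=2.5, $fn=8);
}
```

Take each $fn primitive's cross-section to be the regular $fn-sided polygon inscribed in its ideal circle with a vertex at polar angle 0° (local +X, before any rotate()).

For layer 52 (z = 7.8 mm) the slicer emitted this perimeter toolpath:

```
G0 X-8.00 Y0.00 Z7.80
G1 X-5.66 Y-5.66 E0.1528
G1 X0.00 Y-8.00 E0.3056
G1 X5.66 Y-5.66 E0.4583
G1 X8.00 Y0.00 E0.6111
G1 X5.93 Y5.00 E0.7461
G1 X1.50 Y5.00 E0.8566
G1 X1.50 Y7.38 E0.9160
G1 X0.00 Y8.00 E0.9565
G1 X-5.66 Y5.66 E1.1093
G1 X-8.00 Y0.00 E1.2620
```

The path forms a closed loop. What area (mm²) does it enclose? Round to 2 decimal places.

174.70 mm²

Apply the shoelace formula to the sequence of (X, Y) vertices; enclosed area = 174.70 mm².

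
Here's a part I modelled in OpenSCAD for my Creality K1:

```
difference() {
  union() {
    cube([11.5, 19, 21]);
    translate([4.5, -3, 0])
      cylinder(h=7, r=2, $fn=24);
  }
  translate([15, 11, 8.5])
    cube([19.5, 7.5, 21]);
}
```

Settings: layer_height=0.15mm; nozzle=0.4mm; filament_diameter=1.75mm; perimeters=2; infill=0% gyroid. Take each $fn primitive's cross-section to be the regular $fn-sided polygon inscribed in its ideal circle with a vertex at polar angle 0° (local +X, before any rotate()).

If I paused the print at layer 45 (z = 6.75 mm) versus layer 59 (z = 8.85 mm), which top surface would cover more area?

Layer 45 (z = 6.75): the cube is present — its section is the full 11.5×19 rectangle (area 218.50 mm²); the r=2 cylinder at (4.5, -3) contributes a regular 24-gon of circumradius 2 (area = (24/2)·2.000²·sin(360°/24) = 12.42 mm²); Taking the union: the 2 present regions are separate (no shared area or edge), so areas and boundary lengths simply add and each stays a separate island — area = 230.92 mm²; the cube at (15, 11) is not intersected at this z (z outside [8.5, 29.5]); Taking the first minus the rest: none of the subtracted shapes is present at this height, so the result so far is unchanged — area = 230.92 mm². So its area = 230.92 mm². Layer 59 (z = 8.85): the cube is present — its section is the full 11.5×19 rectangle (area 218.50 mm²); the cylinder at (4.5, -3) is not intersected at this z (z outside [0, 7]); Merging all regions: only the 11.5×19 cube is present, so the union is just that shape — area = 218.50 mm²; the cube at (15, 11) is present — its section is the full 19.5×7.5 rectangle (area 146.25 mm²); Subtracting the remaining from the first: starting from the result so far (218.50 mm²), the 19.5×7.5 cube at (15, 11) misses the remaining region (no effect) — area = 218.50 mm². So its area = 218.50 mm². Layer 45 is larger (230.92 vs 218.50 mm²).

layer 45 (z = 6.75 mm)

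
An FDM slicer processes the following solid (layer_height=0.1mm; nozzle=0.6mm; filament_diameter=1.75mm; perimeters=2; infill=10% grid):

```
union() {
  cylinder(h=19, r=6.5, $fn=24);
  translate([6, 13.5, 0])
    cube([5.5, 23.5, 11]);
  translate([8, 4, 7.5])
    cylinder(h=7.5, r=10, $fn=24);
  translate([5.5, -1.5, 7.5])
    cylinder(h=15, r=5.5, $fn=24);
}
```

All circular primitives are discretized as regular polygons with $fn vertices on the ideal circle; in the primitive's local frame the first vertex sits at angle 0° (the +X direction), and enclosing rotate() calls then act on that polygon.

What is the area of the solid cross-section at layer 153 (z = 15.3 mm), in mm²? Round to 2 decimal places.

179.09 mm²

At z = 15.3 mm: the r=6.5 cylinder gives a regular 24-gon of circumradius 6.5 (constant along its height) (area = (24/2)·6.500²·sin(360°/24) = 131.22 mm²); the cube at (6, 13.5) is absent (z outside [0, 11]); the cylinder at (8, 4) is absent (z outside [7.5, 15]); the cylinder at (5.5, -1.5): section is a regular 24-gon, circumradius r=5.5 (area = (24/2)·5.500²·sin(360°/24) = 93.95 mm²); Taking the union: the regions partially overlap — summed areas 225.17 mm² minus the doubly-counted overlap 46.08 mm² gives 179.09 mm² — area = 179.09 mm². Overall, the cross-section is a single solid region. Net area = 179.09 mm².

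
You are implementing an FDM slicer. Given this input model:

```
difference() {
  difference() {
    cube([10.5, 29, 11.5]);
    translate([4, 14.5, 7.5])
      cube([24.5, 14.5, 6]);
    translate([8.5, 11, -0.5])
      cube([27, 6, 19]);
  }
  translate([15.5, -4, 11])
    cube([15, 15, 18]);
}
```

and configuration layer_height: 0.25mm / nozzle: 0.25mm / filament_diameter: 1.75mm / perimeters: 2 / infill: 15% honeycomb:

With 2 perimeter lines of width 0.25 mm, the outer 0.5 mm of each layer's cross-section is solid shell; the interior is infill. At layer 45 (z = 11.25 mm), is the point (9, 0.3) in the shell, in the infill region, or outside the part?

shell

At z = 11.25 mm: the cube is present — its section is the full 10.5×29 rectangle; the cube at (4, 14.5) is present — its section is the full 24.5×14.5 rectangle; the cube at (8.5, 11) (footprint 27×6) is included at this height; After the difference (first − rest): starting from the 10.5×29 cube, the 24.5×14.5 cube at (4, 14.5) partially overlaps it — only the 94.25 mm² overlap (of its 355.25 mm²) is removed, clipping the outline; the 27×6 cube at (8.5, 11) partially overlaps it — only the 7.00 mm² overlap (of its 162.00 mm²) is removed, clipping the outline — 1 connected region; the cube at (15.5, -4) is present — its section is the full 15×15 rectangle; Subtracting the remaining from the first: starting from that combined region, the 15×15 cube at (15.5, -4) misses the remaining region (no effect) — 1 connected region. Overall, the cross-section is a single solid region. The nearest boundary edge runs (10.50, 0.00)→(0.00, 0.00); distance from the point to it = 0.30 mm. The point is inside the cross-section, 0.30 mm from the nearest boundary — within the 0.5 mm shell band (2 × 0.25).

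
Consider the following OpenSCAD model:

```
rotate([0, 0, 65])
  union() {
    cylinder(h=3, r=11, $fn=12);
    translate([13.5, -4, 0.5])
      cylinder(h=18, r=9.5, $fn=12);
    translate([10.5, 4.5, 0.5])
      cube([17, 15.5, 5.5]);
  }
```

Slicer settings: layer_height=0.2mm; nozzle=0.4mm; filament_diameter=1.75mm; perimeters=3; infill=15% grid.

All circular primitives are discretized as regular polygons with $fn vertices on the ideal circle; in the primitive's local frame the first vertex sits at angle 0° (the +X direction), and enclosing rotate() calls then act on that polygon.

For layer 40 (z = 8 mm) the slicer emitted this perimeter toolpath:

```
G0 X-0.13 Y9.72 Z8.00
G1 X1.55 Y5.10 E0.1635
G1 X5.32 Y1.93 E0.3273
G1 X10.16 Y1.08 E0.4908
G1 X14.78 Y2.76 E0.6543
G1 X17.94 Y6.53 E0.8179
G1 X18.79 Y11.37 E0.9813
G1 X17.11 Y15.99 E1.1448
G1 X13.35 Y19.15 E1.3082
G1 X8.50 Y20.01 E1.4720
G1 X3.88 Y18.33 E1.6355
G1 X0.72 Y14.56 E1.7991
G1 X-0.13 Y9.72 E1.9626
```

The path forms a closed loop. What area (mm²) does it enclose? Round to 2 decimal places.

270.72 mm²

Apply the shoelace formula to the sequence of (X, Y) vertices; enclosed area = 270.72 mm².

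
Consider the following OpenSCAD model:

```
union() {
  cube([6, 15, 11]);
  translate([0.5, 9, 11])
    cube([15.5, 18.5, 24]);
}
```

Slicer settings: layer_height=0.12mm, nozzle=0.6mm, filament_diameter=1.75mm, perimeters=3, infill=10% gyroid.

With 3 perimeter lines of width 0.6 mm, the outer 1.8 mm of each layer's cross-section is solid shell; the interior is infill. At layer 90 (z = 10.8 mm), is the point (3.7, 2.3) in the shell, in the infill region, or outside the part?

infill

At z = 10.8 mm: the cube (footprint 6×15) is included at this height; the cube at (0.5, 9) is absent (z outside [11, 35]); Taking the union: only the 6×15 cube is present, so the union is just that shape — 1 connected region. Overall, the cross-section is a single solid region. The nearest boundary edge runs (0.00, 0.00)→(6.00, 0.00); distance from the point to it = 2.30 mm. The point is inside the cross-section and 2.30 mm from the nearest boundary — more than the 1.8 mm shell width (3 × 0.6), so it's in the infill interior.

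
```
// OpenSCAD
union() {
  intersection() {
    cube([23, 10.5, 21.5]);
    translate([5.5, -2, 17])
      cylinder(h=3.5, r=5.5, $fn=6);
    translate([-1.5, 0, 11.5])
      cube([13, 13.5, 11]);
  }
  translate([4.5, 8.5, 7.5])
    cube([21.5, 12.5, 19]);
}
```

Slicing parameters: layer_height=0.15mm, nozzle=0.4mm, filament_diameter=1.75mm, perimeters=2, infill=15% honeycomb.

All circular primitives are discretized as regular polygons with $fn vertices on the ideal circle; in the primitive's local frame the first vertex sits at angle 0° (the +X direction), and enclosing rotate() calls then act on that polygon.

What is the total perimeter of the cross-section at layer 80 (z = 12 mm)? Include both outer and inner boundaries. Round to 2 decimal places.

At z = 12 mm: the 23×10.5 cube contributes its full rectangle (perimeter 67.00 mm); the cylinder at (5.5, -2) is not intersected at this z (z outside [17, 20.5]); the cube at (-1.5, 0) is present — its section is the full 13×13.5 rectangle (perimeter 53.00 mm); After intersecting: at least one operand is absent at this height, so nothing remains; the 21.5×12.5 cube at (4.5, 8.5) contributes its full rectangle (perimeter 68.00 mm); Taking the union: only the 21.5×12.5 cube at (4.5, 8.5) is present, so the union is just that shape — boundary = 68.00 mm. Overall, the cross-section is a single solid region. Total boundary length (outer) = 68.00 mm.

68.00 mm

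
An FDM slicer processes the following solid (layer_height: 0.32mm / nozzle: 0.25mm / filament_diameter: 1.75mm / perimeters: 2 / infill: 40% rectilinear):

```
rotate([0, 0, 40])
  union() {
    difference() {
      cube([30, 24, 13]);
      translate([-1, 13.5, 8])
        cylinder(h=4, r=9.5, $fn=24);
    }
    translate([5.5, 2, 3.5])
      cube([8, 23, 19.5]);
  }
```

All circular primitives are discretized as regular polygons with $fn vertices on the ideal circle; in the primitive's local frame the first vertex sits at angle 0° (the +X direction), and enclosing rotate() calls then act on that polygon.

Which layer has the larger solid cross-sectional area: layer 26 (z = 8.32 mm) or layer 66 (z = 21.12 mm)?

Layer 26 (z = 8.32): the 30×24 cube contributes its full rectangle (area 720.00 mm²); the r=9.5 cylinder at (-1, 13.5) gives a regular 24-gon of circumradius 9.5 (constant along its height) (area = (24/2)·9.500²·sin(360°/24) = 280.30 mm²); Subtracting the remaining from the first: starting from the 30×24 cube (720.00 mm²), the r=9.5 cylinder at (-1, 13.5) partially overlaps it — only the 121.28 mm² overlap (of its 280.30 mm²) is removed, clipping the outline — area = 598.72 mm²; the cube at (5.5, 2) is present — its section is the full 8×23 rectangle (area 184.00 mm²); Merging all regions: the regions partially overlap — summed areas 782.72 mm² minus the doubly-counted overlap 148.09 mm² gives 634.63 mm² — area = 634.63 mm²; (rotated 40° about Z; rotation is an isometry so areas/perimeters/island counts are preserved). So its area = 634.63 mm². Layer 66 (z = 21.12): the cube is not intersected at this z (z outside [0, 13]); the cylinder at (-1, 13.5) is absent (z outside [8, 12]); Subtracting the remaining from the first: the first operand is absent here, so nothing remains; the cube at (5.5, 2) is present — its section is the full 8×23 rectangle (area 184.00 mm²); Combining (union): only the 8×23 cube at (5.5, 2) is present, so the union is just that shape — area = 184.00 mm²; (rotated 40° about Z; rotation is an isometry so areas/perimeters/island counts are preserved). So its area = 184.00 mm². Layer 26 is larger (634.63 vs 184.00 mm²).

layer 26 (z = 8.32 mm)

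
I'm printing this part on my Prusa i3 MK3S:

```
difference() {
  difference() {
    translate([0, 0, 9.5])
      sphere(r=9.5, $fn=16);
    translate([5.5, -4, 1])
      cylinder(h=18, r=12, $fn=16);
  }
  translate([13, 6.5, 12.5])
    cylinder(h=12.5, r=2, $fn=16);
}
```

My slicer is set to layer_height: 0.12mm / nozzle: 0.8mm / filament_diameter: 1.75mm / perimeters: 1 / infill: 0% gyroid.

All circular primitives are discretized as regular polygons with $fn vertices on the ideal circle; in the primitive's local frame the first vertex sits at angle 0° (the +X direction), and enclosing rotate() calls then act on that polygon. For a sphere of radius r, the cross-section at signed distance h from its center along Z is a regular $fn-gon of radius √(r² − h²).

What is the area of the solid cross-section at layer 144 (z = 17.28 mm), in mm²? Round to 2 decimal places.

At z = 17.28 mm: the sphere: section is a regular 16-gon, circumradius = √(r²−h²) = √(9.5²−7.78²) = 5.452 (area = (16/2)·5.452²·sin(360°/16) = 90.99 mm²); the r=12 cylinder at (5.5, -4) contributes a regular 16-gon of circumradius 12 (area = (16/2)·12.000²·sin(360°/16) = 440.85 mm²); Taking the first minus the rest: starting from the r=9.5 sphere (90.99 mm²), the r=12 cylinder at (5.5, -4) partially overlaps it — only the 89.86 mm² overlap (of its 440.85 mm²) is removed, clipping the outline — area = 1.13 mm²; the r=2 cylinder at (13, 6.5) gives a regular 16-gon of circumradius 2 (constant along its height) (area = (16/2)·2.000²·sin(360°/16) = 12.25 mm²); Subtracting the remaining from the first: starting from the result so far (1.13 mm²), the r=2 cylinder at (13, 6.5) misses the remaining region (no effect) — area = 1.13 mm². Overall, the cross-section is a single solid region. Net area = 1.13 mm².

1.13 mm²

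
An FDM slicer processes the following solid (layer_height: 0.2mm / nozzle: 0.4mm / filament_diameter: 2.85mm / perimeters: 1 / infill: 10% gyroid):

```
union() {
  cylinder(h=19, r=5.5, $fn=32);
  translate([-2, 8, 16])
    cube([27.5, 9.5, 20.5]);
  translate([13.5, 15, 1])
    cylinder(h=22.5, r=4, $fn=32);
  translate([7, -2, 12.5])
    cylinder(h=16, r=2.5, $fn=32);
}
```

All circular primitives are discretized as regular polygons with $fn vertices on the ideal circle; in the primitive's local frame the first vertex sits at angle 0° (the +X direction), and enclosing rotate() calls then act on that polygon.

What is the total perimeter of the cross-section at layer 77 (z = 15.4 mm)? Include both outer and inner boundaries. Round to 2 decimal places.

At z = 15.4 mm: the cylinder: section is a regular 32-gon, circumradius r=5.5 (perimeter = 2·32·5.500·sin(180°/32) = 34.50 mm); the cube at (-2, 8) is absent (z outside [16, 36.5]); the r=4 cylinder at (13.5, 15) gives a regular 32-gon of circumradius 4 (constant along its height) (perimeter = 2·32·4.000·sin(180°/32) = 25.09 mm); the r=2.5 cylinder at (7, -2) contributes a regular 32-gon of circumradius 2.5 (perimeter = 2·32·2.500·sin(180°/32) = 15.68 mm); Merging all regions: the regions partially overlap (shared area 1.39 mm²), so the edge portions inside another operand are dropped and the merged outline is re-measured after clipping — boundary = 69.05 mm. Overall, the cross-section has 2 separate islands. Total boundary length (outer) = 69.05 mm.

69.05 mm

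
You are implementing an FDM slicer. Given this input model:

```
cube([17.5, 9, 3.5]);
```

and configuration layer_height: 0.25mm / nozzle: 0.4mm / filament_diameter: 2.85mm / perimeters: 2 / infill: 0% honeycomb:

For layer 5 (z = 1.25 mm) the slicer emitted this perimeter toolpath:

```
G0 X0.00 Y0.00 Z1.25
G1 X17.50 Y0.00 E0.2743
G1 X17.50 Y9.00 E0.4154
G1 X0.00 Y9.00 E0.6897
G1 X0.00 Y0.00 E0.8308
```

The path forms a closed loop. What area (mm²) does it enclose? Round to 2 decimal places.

Apply the shoelace formula to the sequence of (X, Y) vertices; enclosed area = 157.50 mm².

157.50 mm²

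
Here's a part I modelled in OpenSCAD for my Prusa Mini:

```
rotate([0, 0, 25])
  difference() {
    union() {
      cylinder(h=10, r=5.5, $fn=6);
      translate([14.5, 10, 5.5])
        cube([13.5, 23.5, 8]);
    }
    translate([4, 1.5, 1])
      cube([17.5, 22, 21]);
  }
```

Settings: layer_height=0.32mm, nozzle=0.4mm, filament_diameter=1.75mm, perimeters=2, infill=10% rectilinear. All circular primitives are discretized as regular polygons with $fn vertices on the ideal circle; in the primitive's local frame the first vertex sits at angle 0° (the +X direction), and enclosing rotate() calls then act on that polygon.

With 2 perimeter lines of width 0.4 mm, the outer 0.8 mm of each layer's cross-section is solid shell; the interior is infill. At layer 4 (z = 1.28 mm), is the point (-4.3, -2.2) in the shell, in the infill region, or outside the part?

At z = 1.28 mm: the r=5.5 cylinder gives a regular 6-gon of circumradius 5.5 (constant along its height); the cube at (14.5, 10) is absent (z outside [5.5, 13.5]); Taking the union: only the r=5.5 cylinder is present, so the union is just that shape — 1 connected region; the cube at (4, 1.5) (footprint 17.5×22) is included at this height; Taking the first minus the rest: starting from that combined region, the 17.5×22 cube at (4, 1.5) partially overlaps it — only the 0.35 mm² overlap (of its 385.00 mm²) is removed, clipping the outline — 1 connected region; (whole slice rotated 25° about Z — lengths, areas and connectivity unchanged). Overall, the cross-section is a single solid region. Undo the 25° rotation: the query point maps to (-4.827, -0.177) in the un-rotated model frame. The nearest boundary edge runs (-2.75, -4.76)→(-5.50, 0.00); distance from the point to it = 0.49 mm. The point is inside the cross-section, 0.49 mm from the nearest boundary — within the 0.8 mm shell band (2 × 0.4).

shell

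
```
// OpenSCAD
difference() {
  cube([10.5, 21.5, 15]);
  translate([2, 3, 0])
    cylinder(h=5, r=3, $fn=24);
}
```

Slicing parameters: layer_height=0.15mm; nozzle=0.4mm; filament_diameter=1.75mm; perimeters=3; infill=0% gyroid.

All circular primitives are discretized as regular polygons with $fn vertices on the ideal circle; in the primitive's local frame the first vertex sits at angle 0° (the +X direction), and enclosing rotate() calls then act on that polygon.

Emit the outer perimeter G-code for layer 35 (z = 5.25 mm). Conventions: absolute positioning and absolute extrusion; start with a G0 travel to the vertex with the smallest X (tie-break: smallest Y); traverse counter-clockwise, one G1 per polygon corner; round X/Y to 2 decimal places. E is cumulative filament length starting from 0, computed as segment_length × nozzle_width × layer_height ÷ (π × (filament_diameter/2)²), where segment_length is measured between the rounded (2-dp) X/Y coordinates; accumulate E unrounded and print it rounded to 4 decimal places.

At z = 5.25 mm: the cube is present — its section is the full 10.5×21.5 rectangle; the cylinder at (2, 3) is not intersected at this z (z outside [0, 5]); Taking the first minus the rest: none of the subtracted shapes is present at this height, so the 10.5×21.5 cube is unchanged — 1 connected region. The outline is a single polygon with 4 vertices. Extrusion per mm of travel: 0.4 × 0.15 / (π × 0.875²) = 0.024945. Accumulating E over each segment gives final E = 1.5965.

G0 X0.00 Y0.00 Z5.25
G1 X10.50 Y0.00 E0.2619
G1 X10.50 Y21.50 E0.7982
G1 X0.00 Y21.50 E1.0602
G1 X0.00 Y0.00 E1.5965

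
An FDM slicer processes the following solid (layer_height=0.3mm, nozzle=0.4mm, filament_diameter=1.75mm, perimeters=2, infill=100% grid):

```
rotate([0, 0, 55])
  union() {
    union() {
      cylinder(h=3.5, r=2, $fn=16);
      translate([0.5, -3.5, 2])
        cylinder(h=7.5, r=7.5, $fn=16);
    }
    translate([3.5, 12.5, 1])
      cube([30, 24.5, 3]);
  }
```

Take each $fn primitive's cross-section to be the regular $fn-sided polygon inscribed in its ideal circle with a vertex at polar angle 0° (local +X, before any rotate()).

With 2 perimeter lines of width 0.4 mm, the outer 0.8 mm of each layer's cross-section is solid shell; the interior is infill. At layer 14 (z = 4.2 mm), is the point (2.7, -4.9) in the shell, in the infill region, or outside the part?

At z = 4.2 mm: the cylinder is not intersected at this z (z outside [0, 3.5]); the r=7.5 cylinder at (0.5, -3.5) contributes a regular 16-gon of circumradius 7.5; Taking the union: only the r=7.5 cylinder at (0.5, -3.5) is present, so the union is just that shape — 1 connected region; the cube at (3.5, 12.5) does not reach this height (z outside [1, 4]); Taking the union: only the result so far is present, so the union is just that shape — 1 connected region; (rotated 55° about Z; rotation is an isometry so areas/perimeters/island counts are preserved). Overall, the cross-section is a single solid region. Undo the 55° rotation: the query point maps to (-2.465, -5.022) in the un-rotated model frame. The nearest boundary edge runs (-6.43, -6.37)→(-4.80, -8.80); distance from the point to it = 4.04 mm. The point is inside the cross-section and 4.04 mm from the nearest boundary — more than the 0.8 mm shell width (2 × 0.4), so it's in the infill interior.

infill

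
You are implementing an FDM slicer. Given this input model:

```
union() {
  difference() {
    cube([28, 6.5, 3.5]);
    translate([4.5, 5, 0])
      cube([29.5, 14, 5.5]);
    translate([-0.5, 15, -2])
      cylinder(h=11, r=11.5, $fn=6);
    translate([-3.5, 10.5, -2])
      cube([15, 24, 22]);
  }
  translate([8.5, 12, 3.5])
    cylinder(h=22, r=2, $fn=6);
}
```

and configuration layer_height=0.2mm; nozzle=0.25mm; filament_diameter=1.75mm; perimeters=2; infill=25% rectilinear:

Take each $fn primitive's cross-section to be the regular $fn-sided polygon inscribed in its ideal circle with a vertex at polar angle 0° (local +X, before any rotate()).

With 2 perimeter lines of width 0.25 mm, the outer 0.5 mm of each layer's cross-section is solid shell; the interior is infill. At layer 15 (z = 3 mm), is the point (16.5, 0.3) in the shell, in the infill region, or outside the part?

shell

At z = 3 mm: the cube is present — its section is the full 28×6.5 rectangle; the 29.5×14 cube at (4.5, 5) contributes its full rectangle; the r=11.5 cylinder at (-0.5, 15) contributes a regular 6-gon of circumradius 11.5; the cube at (-3.5, 10.5) is present — its section is the full 15×24 rectangle; Subtracting the remaining from the first: starting from the 28×6.5 cube, the 29.5×14 cube at (4.5, 5) partially overlaps it — only the 35.25 mm² overlap (of its 413.00 mm²) is removed, clipping the outline; the r=11.5 cylinder at (-0.5, 15) partially overlaps it — only the 6.57 mm² overlap (of its 343.60 mm²) is removed, clipping the outline; the 15×24 cube at (-3.5, 10.5) misses the remaining region (no effect) — 1 connected region; the cylinder at (8.5, 12) is absent (z outside [3.5, 25.5]); Merging all regions: only that combined region is present, so the union is just that shape — 1 connected region. Overall, the cross-section is a single solid region. The nearest boundary edge runs (28.00, 0.00)→(0.00, 0.00); distance from the point to it = 0.30 mm. The point is inside the cross-section, 0.30 mm from the nearest boundary — within the 0.5 mm shell band (2 × 0.25).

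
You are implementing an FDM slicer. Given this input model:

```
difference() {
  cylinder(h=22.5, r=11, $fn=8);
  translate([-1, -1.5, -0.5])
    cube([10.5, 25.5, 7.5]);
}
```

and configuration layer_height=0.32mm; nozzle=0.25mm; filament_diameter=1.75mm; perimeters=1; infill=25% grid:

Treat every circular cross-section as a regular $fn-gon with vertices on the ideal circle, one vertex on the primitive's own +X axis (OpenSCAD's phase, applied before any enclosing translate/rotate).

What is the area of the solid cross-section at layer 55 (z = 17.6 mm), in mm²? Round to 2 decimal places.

At z = 17.6 mm: the cylinder: section is a regular 8-gon, circumradius r=11 (area = (8/2)·11.000²·sin(360°/8) = 342.24 mm²); the cube at (-1, -1.5) is absent (z outside [-0.5, 7]); Subtracting the remaining from the first: none of the subtracted shapes is present at this height, so the r=11 cylinder is unchanged — area = 342.24 mm². Overall, the cross-section is a single solid region. Net area = 342.24 mm².

342.24 mm²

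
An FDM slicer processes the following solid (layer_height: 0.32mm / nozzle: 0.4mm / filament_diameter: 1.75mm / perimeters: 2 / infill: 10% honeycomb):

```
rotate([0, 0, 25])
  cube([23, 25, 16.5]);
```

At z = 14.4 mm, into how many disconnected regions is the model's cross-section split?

At z = 14.4 mm: the cube (footprint 23×25) is included at this height; (rotated 25° about Z; rotation is an isometry so areas/perimeters/island counts are preserved). The result has 1 disconnected region.

1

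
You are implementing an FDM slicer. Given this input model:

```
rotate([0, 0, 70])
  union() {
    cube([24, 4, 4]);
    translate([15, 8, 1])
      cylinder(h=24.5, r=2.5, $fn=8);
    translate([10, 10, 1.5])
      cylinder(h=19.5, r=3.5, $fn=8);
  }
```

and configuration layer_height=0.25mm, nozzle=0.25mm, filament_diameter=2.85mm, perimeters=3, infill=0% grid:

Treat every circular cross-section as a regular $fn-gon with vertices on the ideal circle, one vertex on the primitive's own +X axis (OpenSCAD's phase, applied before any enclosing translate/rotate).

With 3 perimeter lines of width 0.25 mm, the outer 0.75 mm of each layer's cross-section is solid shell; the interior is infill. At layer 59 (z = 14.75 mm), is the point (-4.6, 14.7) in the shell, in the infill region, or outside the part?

infill

At z = 14.75 mm: the cube does not reach this height (z outside [0, 4]); the cylinder at (15, 8): section is a regular 8-gon, circumradius r=2.5; the r=3.5 cylinder at (10, 10) contributes a regular 8-gon of circumradius 3.5; Combining (union): the regions partially overlap (shared area 0.33 mm²), so overlapping operands fuse into one piece — 1 connected region; (rotated 70° about Z; rotation is an isometry so areas/perimeters/island counts are preserved). Overall, the cross-section is a single solid region. Undo the 70° rotation: the query point maps to (12.240, 9.350) in the un-rotated model frame. The nearest boundary edge runs (13.50, 10.00)→(13.44, 9.85); distance from the point to it = 1.30 mm. The point is inside the cross-section and 1.30 mm from the nearest boundary — more than the 0.75 mm shell width (3 × 0.25), so it's in the infill interior.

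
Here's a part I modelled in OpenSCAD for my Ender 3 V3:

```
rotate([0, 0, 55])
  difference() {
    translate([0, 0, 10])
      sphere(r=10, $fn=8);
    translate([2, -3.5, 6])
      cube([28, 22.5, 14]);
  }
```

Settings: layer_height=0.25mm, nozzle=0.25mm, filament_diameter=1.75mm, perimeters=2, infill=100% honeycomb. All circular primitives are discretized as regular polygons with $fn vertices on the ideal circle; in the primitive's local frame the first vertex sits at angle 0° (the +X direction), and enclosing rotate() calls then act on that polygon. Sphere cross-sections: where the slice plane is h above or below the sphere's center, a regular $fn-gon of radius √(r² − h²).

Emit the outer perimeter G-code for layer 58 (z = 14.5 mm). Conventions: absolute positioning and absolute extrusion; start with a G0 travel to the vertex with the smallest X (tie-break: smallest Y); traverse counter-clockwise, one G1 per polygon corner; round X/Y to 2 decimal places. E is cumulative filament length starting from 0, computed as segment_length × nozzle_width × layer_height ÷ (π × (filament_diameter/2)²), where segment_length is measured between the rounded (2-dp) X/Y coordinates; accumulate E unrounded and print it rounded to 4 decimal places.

G0 X-8.79 Y-1.55 Z14.50
G1 X-5.12 Y-7.32 E0.1777
G1 X1.55 Y-8.79 E0.3552
G1 X7.32 Y-5.12 E0.5329
G1 X8.79 Y1.55 E0.7103
G1 X7.16 Y4.12 E0.7894
G1 X4.01 Y-0.37 E0.9319
G1 X-5.49 Y6.29 E1.2334
G1 X-7.32 Y5.12 E1.2898
G1 X-8.79 Y-1.55 E1.4673

At z = 14.5 mm: the r=10 sphere slices to a regular 8-gon of circumradius 8.930 (√(r²−h²) with h=4.5 from center); the 28×22.5 cube at (2, -3.5) contributes its full rectangle; Subtracting the remaining from the first: starting from the r=10 sphere, the 28×22.5 cube at (2, -3.5) partially overlaps it — only the 61.08 mm² overlap (of its 630.00 mm²) is removed, clipping the outline — 1 connected region; (whole slice rotated 55° about Z — lengths, areas and connectivity unchanged). The outline is a single polygon with 9 vertices. Extrusion per mm of travel: 0.25 × 0.25 / (π × 0.875²) = 0.025984. Accumulating E over each segment gives final E = 1.4673.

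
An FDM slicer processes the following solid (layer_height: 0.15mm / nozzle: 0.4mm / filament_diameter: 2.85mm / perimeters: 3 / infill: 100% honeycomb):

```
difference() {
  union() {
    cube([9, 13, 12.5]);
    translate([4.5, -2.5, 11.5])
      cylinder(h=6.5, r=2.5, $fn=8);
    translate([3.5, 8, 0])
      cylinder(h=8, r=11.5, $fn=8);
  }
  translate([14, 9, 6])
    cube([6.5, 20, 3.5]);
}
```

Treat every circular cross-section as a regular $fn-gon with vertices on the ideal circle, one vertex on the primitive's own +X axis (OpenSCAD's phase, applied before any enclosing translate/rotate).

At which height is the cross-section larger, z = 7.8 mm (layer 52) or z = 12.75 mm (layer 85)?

Layer 52 (z = 7.8): the cube is present — its section is the full 9×13 rectangle (area 117.00 mm²); the cylinder at (4.5, -2.5) does not reach this height (z outside [11.5, 18]); the r=11.5 cylinder at (3.5, 8) gives a regular 8-gon of circumradius 11.5 (constant along its height) (area = (8/2)·11.500²·sin(360°/8) = 374.06 mm²); Merging all regions: the 9×13 cube lies entirely inside the r=11.5 cylinder at (3.5, 8), so the union is just the r=11.5 cylinder at (3.5, 8) — area = 374.06 mm²; the cube at (14, 9) (footprint 6.5×20) is included at this height (area 130.00 mm²); Taking the first minus the rest: starting from that combined region (374.06 mm²), the 6.5×20 cube at (14, 9) partially overlaps it — only the 0.41 mm² overlap (of its 130.00 mm²) is removed, clipping the outline — area = 373.65 mm². So its area = 373.65 mm². Layer 85 (z = 12.75): the cube is not intersected at this z (z outside [0, 12.5]); the r=2.5 cylinder at (4.5, -2.5) gives a regular 8-gon of circumradius 2.5 (constant along its height) (area = (8/2)·2.500²·sin(360°/8) = 17.68 mm²); the cylinder at (3.5, 8) does not reach this height (z outside [0, 8]); Combining (union): only the r=2.5 cylinder at (4.5, -2.5) is present, so the union is just that shape — area = 17.68 mm²; the cube at (14, 9) does not reach this height (z outside [6, 9.5]); Taking the first minus the rest: none of the subtracted shapes is present at this height, so the result so far is unchanged — area = 17.68 mm². So its area = 17.68 mm². Layer 52 is larger (373.65 vs 17.68 mm²).

layer 52 (z = 7.8 mm)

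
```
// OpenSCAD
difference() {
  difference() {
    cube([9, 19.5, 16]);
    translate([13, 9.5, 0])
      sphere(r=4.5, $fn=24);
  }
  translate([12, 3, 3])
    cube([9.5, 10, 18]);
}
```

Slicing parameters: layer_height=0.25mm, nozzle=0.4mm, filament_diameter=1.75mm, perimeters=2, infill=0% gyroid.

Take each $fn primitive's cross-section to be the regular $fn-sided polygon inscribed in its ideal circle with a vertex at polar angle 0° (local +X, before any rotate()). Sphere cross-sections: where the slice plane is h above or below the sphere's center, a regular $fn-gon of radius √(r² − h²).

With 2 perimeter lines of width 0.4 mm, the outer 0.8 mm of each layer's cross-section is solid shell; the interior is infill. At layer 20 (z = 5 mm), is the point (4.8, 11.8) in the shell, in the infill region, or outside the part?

At z = 5 mm: the cube (footprint 9×19.5) is included at this height; the sphere at (13, 9.5) is absent (|z−center|=5.000 > r=4.5); Subtracting the remaining from the first: none of the subtracted shapes is present at this height, so the 9×19.5 cube is unchanged — 1 connected region; the cube at (12, 3) (footprint 9.5×10) is included at this height; Subtracting the remaining from the first: starting from the result so far, the 9.5×10 cube at (12, 3) misses the remaining region (no effect) — 1 connected region. Overall, the cross-section is a single solid region. The nearest boundary edge runs (9.00, 19.50)→(9.00, 0.00); distance from the point to it = 4.20 mm. The point is inside the cross-section and 4.20 mm from the nearest boundary — more than the 0.8 mm shell width (2 × 0.4), so it's in the infill interior.

infill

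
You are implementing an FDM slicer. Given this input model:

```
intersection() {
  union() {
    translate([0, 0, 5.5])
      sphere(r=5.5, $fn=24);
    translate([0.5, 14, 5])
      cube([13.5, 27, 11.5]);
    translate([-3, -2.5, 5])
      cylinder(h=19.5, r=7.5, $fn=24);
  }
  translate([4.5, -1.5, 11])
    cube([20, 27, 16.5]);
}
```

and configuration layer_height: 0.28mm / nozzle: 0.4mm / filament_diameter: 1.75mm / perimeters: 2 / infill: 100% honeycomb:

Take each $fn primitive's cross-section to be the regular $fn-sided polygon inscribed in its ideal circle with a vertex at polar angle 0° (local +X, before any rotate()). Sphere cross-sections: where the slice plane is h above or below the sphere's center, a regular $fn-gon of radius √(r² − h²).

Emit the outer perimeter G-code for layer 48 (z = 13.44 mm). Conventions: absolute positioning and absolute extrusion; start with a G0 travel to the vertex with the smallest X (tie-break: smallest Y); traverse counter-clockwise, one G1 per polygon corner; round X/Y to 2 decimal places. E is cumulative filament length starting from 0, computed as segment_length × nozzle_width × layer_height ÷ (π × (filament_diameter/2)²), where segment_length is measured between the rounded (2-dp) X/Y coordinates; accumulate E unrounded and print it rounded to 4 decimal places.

At z = 13.44 mm: the sphere does not reach this height (|z−center|=7.940 > r=5.5); the 13.5×27 cube at (0.5, 14) contributes its full rectangle; the r=7.5 cylinder at (-3, -2.5) contributes a regular 24-gon of circumradius 7.5; Merging all regions: the 2 present regions are separate (no shared area or edge), so areas and boundary lengths simply add and each stays a separate island — 2 connected regions; the cube at (4.5, -1.5) is present — its section is the full 20×27 rectangle; Taking the intersection: the 20×27 cube at (4.5, -1.5) partially overlaps that combined region; clipping to the common part keeps 109.25 mm² — 1 connected region. The outline is a single polygon with 4 vertices. Extrusion per mm of travel: 0.4 × 0.28 / (π × 0.875²) = 0.046564. Accumulating E over each segment gives final E = 1.9557.

G0 X4.50 Y14.00 Z13.44
G1 X14.00 Y14.00 E0.4424
G1 X14.00 Y25.50 E0.9778
G1 X4.50 Y25.50 E1.4202
G1 X4.50 Y14.00 E1.9557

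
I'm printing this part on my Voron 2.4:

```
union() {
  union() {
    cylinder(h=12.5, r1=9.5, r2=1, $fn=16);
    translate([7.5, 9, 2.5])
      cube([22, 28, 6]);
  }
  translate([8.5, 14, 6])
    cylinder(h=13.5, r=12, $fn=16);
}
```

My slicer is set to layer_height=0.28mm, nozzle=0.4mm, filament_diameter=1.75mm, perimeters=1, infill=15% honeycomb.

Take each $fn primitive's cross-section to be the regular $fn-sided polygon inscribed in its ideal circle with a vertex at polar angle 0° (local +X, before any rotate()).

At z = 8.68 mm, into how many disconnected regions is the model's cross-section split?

At z = 8.68 mm: the cone (r1=9.5→r2=1) has section circumradius 3.598 here — a regular 16-gon; the cube at (7.5, 9) does not reach this height (z outside [2.5, 8.5]); Combining (union): only the cone is present, so the union is just that shape — 1 connected region; the r=12 cylinder at (8.5, 14) contributes a regular 16-gon of circumradius 12; Merging all regions: the 2 present regions are separate (no shared area or edge), so areas and boundary lengths simply add and each stays a separate island — 2 connected regions. The result has 2 disconnected regions.

2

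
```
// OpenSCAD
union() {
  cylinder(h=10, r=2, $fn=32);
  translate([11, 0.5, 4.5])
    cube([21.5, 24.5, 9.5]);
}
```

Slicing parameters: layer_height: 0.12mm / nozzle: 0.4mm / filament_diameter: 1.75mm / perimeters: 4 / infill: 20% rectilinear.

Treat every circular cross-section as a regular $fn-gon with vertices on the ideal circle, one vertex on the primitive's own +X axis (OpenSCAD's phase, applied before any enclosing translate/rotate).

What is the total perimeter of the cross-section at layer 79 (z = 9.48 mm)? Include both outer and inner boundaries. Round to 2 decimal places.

At z = 9.48 mm: the r=2 cylinder contributes a regular 32-gon of circumradius 2 (perimeter = 2·32·2.000·sin(180°/32) = 12.55 mm); the 21.5×24.5 cube at (11, 0.5) contributes its full rectangle (perimeter 92.00 mm); Merging all regions: the 2 present regions are separate (no shared area or edge), so areas and boundary lengths simply add and each stays a separate island — boundary = 104.55 mm. Overall, the cross-section has 2 separate islands. Total boundary length (outer) = 104.55 mm.

104.55 mm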